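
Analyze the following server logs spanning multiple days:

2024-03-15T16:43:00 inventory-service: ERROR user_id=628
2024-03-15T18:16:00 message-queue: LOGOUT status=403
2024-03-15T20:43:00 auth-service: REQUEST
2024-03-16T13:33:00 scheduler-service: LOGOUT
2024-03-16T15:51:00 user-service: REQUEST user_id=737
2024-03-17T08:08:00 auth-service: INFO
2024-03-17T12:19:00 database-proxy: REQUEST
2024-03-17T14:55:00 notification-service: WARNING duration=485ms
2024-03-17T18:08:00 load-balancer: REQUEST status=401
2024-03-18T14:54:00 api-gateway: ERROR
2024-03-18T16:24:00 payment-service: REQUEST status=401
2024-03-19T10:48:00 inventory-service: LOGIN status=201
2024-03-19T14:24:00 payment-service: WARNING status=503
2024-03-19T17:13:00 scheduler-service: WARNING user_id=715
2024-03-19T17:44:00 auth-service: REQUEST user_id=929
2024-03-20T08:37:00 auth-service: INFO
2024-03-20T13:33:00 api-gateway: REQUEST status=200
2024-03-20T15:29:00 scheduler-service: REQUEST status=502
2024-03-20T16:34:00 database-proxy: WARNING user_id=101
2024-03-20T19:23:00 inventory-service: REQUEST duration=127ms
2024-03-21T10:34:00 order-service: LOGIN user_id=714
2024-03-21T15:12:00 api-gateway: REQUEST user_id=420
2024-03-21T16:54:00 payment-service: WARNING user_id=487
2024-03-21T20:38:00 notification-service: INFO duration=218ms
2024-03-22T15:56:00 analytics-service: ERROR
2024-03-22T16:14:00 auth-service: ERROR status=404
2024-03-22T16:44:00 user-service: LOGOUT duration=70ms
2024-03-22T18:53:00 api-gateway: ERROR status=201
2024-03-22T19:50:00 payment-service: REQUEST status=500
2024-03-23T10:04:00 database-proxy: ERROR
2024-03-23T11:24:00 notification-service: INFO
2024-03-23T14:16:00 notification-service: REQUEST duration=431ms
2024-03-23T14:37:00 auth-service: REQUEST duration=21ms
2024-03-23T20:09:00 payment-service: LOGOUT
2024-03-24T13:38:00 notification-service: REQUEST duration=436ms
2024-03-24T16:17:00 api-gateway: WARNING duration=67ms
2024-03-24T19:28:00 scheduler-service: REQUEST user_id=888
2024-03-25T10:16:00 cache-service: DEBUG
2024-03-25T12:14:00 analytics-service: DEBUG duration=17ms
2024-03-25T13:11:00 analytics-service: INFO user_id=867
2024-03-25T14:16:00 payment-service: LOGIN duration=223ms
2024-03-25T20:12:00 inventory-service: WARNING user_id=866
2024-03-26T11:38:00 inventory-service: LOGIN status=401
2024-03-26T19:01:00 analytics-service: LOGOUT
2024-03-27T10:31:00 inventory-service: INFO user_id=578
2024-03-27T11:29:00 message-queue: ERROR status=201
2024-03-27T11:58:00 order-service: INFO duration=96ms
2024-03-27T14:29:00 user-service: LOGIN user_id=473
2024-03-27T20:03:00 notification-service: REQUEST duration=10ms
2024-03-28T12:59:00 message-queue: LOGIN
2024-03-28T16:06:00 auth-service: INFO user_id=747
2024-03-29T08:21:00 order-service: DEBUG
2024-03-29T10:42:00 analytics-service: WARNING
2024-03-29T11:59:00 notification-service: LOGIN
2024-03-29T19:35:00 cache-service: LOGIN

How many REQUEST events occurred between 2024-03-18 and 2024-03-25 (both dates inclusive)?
11

To filter by date range:

1. Date range: 2024-03-18 through 2024-03-25, both dates inclusive
2. Filter for REQUEST events whose date falls in this range
3. Count matching events: 11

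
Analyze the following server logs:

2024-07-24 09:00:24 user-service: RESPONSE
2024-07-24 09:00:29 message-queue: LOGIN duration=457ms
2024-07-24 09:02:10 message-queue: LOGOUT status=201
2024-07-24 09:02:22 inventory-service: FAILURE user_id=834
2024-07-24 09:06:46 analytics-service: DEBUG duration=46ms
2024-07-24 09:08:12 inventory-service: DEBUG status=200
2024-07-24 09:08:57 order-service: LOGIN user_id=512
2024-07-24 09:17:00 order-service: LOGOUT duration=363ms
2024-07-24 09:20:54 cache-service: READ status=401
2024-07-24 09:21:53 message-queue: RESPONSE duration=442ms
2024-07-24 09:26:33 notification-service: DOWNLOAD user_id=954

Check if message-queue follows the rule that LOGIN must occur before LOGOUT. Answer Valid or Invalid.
Valid

To validate ordering:

1. Required order: LOGIN → LOGOUT
2. Rule: LOGIN must occur before LOGOUT
3. Check actual order of events for message-queue
4. Result: Valid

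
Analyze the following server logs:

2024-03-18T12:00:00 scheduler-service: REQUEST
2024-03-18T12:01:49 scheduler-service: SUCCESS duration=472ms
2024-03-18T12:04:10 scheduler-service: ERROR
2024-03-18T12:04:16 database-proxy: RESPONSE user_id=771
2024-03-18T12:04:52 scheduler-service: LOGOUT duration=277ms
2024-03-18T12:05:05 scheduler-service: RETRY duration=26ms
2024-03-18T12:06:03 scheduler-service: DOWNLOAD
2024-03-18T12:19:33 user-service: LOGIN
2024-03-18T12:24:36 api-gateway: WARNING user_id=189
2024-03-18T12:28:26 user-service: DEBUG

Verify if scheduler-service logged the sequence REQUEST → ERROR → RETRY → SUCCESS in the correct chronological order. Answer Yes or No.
No

To verify sequence order:

1. Find all events in sequence REQUEST → ERROR → RETRY → SUCCESS for scheduler-service
2. Extract their timestamps
3. Check if timestamps are in ascending order
4. Result: No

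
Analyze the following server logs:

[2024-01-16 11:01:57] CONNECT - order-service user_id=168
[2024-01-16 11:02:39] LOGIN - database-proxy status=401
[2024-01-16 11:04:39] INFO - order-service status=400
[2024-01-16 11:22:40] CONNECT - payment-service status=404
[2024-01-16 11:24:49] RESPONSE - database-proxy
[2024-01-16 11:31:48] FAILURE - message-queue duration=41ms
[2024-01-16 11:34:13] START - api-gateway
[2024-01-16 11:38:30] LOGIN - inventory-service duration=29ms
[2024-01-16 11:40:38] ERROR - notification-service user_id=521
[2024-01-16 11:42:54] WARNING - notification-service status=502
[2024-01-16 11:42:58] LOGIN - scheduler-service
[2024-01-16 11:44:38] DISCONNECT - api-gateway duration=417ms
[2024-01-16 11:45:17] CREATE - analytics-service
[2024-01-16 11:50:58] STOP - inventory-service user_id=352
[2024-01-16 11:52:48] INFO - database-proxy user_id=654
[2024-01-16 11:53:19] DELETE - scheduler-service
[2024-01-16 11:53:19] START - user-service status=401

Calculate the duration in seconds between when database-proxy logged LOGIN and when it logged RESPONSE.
1330

To find the time between events:

1. Locate the first LOGIN event for database-proxy: 2024-01-16 11:02:39
2. Locate the first RESPONSE event for database-proxy: 2024-01-16 11:24:49
3. Calculate the difference: 2024-01-16 11:24:49 - 2024-01-16 11:02:39 = 1330 seconds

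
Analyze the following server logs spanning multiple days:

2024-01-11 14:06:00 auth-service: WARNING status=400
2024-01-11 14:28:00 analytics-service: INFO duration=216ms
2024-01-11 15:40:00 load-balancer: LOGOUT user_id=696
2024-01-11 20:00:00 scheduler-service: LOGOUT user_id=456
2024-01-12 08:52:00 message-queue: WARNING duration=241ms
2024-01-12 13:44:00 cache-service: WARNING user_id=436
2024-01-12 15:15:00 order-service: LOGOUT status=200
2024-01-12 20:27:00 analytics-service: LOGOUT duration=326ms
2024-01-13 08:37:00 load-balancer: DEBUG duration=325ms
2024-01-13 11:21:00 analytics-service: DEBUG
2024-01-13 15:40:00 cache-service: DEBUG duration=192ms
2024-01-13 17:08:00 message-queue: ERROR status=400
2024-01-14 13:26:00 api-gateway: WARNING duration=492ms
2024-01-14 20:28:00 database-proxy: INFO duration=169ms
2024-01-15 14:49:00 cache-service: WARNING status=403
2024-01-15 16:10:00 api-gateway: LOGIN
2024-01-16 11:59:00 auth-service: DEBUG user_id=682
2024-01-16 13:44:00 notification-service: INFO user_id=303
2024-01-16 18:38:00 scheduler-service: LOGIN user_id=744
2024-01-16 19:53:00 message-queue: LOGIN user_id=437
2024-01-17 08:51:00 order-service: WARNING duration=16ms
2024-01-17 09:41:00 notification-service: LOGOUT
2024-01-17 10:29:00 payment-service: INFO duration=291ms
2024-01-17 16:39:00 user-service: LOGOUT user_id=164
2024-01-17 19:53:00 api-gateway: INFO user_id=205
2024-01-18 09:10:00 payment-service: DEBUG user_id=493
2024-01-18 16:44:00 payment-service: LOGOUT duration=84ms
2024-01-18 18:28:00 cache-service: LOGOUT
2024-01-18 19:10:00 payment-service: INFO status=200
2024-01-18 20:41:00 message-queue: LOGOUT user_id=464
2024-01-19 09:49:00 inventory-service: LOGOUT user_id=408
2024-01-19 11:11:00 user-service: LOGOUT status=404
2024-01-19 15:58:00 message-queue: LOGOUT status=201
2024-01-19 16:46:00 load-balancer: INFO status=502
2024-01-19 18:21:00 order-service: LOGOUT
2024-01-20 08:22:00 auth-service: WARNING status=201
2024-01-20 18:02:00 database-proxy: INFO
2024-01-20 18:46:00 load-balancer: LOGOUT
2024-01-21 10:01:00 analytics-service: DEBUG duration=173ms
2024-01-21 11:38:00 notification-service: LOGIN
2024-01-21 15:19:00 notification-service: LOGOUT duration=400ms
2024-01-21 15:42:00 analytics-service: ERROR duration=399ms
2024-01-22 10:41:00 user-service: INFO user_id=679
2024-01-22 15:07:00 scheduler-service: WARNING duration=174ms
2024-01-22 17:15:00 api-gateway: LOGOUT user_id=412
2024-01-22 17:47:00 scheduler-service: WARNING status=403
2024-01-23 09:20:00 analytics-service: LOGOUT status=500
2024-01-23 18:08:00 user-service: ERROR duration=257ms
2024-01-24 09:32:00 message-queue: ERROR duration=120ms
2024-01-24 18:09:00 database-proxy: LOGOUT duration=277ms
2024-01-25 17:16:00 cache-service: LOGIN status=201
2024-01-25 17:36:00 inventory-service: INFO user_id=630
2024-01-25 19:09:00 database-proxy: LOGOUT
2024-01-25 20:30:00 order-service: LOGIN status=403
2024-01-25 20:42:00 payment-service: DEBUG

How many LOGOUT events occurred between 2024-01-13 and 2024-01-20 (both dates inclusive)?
10

To filter by date range:

1. Date range: 2024-01-13 through 2024-01-20, both dates inclusive
2. Filter for LOGOUT events whose date falls in this range
3. Count matching events: 10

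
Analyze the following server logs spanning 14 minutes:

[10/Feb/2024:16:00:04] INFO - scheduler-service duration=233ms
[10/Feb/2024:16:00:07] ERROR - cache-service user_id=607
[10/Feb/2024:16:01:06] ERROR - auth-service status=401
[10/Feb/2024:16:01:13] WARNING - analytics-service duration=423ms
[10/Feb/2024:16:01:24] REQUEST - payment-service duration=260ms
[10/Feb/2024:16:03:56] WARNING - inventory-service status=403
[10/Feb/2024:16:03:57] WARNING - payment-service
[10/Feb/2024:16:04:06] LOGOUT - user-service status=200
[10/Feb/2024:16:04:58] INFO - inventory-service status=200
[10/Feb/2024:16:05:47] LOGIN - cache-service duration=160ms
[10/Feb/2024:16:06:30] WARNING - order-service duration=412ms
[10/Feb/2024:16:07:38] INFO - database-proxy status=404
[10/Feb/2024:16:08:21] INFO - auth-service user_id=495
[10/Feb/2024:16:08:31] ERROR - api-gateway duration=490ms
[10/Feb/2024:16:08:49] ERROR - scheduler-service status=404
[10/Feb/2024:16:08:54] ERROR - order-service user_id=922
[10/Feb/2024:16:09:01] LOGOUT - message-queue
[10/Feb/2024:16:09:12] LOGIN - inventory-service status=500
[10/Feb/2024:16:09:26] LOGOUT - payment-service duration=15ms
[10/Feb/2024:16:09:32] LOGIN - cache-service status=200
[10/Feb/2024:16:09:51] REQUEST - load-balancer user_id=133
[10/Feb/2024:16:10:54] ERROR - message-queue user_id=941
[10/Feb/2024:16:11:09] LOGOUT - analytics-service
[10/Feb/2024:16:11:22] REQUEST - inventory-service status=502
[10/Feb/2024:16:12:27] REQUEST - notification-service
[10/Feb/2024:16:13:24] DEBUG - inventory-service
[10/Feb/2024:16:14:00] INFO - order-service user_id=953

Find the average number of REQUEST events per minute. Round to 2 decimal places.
0.29

To calculate the rate:

1. Count total REQUEST events: 4
2. Total time period: 14 minutes
3. Rate = 4 / 14 = 0.29 events per minute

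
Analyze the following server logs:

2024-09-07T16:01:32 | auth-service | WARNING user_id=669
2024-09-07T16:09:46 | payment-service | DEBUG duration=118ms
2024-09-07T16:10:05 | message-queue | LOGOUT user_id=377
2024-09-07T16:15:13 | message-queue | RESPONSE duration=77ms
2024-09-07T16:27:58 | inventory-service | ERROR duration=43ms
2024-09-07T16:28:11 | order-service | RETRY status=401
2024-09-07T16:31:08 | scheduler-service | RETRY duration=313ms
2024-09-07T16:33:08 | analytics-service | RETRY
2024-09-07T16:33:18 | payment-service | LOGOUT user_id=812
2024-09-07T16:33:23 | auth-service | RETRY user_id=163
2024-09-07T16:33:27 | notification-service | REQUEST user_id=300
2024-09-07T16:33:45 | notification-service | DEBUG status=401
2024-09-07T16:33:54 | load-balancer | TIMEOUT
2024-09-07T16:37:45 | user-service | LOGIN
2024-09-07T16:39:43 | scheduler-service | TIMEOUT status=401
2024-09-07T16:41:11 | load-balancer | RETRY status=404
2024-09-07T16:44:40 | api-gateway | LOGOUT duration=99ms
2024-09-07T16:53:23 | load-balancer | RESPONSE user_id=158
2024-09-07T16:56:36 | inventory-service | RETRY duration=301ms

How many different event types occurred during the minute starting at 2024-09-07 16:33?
5

To count unique event types:

1. Filter events in the minute starting at 2024-09-07 16:33
2. Extract event types from matching entries
3. Count unique types: 5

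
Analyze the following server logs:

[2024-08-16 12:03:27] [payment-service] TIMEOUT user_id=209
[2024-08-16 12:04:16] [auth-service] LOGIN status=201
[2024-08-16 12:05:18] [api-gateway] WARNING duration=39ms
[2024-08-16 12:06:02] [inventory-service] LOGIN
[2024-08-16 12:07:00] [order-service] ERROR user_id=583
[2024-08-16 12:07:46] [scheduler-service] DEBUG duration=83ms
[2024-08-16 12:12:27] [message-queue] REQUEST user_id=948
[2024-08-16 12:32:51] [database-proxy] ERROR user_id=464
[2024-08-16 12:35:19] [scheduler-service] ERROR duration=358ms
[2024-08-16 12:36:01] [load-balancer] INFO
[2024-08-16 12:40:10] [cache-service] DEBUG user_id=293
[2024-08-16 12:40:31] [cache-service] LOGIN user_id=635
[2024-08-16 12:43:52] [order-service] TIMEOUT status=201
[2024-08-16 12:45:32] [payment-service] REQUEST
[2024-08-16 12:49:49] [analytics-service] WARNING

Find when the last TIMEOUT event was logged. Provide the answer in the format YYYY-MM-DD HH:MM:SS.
2024-08-16 12:43:52

To find the last event:

1. Filter for all TIMEOUT events
2. Sort by timestamp
3. Select the last one
4. Timestamp: 2024-08-16 12:43:52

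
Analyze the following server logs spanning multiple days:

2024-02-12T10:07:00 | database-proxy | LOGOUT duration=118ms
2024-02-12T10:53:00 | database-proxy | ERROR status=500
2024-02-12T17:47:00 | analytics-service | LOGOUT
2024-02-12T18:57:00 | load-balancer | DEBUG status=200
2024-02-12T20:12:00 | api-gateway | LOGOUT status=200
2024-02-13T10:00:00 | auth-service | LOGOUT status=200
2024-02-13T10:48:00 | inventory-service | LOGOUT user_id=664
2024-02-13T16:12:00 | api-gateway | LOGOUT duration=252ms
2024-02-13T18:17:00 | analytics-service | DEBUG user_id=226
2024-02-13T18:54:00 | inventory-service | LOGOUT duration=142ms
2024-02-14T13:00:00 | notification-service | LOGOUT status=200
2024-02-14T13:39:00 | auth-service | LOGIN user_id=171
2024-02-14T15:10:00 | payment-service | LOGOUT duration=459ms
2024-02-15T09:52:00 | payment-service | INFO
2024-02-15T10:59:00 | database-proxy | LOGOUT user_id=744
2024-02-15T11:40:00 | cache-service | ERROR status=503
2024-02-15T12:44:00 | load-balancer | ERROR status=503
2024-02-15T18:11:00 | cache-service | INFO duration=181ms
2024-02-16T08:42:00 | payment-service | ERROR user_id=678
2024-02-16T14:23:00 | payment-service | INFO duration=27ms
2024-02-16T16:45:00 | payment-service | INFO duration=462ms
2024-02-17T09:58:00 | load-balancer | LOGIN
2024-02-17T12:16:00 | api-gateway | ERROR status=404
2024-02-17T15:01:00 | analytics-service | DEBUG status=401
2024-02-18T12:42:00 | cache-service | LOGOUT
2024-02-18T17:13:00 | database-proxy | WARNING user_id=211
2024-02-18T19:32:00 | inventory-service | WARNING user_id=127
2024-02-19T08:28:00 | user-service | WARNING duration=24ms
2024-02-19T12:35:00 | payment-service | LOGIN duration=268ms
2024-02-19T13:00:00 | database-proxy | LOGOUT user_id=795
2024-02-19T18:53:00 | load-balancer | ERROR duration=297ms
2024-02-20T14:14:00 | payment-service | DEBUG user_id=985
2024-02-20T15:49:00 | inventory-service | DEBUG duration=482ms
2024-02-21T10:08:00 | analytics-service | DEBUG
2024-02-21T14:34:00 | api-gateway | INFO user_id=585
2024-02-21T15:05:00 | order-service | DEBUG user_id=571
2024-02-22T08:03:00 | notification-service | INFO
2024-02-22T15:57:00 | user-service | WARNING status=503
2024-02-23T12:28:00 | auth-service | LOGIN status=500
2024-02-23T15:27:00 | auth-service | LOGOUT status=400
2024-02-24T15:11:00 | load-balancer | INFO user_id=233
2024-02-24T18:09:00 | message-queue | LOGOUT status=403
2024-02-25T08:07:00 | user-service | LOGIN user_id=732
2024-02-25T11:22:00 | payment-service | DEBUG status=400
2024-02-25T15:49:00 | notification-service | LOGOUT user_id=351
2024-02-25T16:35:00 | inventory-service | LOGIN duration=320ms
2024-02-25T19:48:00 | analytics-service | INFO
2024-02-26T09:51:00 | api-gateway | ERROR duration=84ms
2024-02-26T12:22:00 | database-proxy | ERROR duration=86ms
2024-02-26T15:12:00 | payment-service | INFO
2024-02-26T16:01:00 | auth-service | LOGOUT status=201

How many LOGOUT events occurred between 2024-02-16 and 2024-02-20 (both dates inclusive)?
2

To filter by date range:

1. Date range: 2024-02-16 through 2024-02-20, both dates inclusive
2. Filter for LOGOUT events whose date falls in this range
3. Count matching events: 2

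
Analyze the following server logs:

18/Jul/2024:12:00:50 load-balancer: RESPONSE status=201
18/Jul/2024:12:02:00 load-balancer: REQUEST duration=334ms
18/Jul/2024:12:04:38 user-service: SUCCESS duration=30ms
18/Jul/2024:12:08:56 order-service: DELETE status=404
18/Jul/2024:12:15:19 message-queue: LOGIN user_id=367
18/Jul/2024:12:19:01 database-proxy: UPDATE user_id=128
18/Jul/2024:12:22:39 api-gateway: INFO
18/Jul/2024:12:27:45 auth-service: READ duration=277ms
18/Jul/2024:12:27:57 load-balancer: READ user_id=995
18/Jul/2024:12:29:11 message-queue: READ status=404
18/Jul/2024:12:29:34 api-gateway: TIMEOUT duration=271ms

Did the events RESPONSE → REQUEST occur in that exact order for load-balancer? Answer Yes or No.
Yes

To verify sequence order:

1. Find all events in sequence RESPONSE → REQUEST for load-balancer
2. Extract their timestamps
3. Check if timestamps are in ascending order
4. Result: Yes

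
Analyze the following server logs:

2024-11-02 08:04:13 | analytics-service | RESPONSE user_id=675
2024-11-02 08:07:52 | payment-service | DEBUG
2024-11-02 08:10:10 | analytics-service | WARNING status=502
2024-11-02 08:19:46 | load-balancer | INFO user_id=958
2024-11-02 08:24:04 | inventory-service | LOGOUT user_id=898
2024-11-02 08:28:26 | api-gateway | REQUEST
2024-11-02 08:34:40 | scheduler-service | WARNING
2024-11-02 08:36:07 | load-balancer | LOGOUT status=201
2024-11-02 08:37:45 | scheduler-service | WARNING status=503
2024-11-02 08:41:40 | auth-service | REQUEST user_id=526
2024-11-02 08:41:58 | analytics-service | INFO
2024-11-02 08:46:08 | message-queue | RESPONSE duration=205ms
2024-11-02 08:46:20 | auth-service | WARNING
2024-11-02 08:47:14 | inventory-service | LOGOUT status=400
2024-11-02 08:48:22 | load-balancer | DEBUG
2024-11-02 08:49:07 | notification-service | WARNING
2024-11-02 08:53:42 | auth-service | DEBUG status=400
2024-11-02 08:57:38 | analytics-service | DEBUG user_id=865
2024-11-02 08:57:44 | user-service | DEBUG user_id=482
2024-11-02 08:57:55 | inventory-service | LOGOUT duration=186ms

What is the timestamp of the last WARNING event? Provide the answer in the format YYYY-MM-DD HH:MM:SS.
2024-11-02 08:49:07

To find the last event:

1. Filter for all WARNING events
2. Sort by timestamp
3. Select the last one
4. Timestamp: 2024-11-02 08:49:07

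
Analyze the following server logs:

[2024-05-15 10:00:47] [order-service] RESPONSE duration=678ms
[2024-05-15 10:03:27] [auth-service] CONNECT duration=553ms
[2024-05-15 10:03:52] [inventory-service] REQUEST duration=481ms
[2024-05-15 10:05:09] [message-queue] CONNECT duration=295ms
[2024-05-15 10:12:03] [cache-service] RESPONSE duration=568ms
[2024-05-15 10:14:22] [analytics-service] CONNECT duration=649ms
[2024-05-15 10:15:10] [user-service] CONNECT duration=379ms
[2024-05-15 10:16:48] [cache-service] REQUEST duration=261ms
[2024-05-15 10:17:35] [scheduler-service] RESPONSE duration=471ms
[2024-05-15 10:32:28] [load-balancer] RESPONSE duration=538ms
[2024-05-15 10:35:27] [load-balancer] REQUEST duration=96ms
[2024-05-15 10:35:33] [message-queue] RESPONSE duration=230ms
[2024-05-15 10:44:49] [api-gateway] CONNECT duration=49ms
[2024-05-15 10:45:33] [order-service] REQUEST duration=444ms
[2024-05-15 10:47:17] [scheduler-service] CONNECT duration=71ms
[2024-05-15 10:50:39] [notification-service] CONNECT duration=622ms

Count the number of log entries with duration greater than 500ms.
6

To count timeouts:

1. Threshold: 500ms
2. Extract duration from each log entry
3. Count entries where duration > 500
4. Timeout count: 6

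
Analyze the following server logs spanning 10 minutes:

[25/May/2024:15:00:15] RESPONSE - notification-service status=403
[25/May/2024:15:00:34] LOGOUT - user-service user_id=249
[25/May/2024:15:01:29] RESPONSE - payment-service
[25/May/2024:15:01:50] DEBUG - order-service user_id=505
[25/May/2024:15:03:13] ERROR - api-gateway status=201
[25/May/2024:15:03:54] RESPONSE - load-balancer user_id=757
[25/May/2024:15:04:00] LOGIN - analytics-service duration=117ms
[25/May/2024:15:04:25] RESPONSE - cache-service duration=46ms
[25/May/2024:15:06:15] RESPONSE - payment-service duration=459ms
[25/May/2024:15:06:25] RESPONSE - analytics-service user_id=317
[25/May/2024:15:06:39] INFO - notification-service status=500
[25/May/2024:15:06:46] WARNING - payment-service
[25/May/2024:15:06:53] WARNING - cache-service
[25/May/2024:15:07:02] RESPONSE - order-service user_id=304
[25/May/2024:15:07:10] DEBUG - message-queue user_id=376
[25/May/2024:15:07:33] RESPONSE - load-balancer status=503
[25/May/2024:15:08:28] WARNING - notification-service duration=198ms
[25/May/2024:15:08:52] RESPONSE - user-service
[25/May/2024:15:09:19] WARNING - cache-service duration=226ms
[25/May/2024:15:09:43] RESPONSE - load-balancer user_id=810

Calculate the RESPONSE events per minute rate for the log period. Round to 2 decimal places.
1.0

To calculate the rate:

1. Count total RESPONSE events: 10
2. Total time period: 10 minutes
3. Rate = 10 / 10 = 1.0 events per minute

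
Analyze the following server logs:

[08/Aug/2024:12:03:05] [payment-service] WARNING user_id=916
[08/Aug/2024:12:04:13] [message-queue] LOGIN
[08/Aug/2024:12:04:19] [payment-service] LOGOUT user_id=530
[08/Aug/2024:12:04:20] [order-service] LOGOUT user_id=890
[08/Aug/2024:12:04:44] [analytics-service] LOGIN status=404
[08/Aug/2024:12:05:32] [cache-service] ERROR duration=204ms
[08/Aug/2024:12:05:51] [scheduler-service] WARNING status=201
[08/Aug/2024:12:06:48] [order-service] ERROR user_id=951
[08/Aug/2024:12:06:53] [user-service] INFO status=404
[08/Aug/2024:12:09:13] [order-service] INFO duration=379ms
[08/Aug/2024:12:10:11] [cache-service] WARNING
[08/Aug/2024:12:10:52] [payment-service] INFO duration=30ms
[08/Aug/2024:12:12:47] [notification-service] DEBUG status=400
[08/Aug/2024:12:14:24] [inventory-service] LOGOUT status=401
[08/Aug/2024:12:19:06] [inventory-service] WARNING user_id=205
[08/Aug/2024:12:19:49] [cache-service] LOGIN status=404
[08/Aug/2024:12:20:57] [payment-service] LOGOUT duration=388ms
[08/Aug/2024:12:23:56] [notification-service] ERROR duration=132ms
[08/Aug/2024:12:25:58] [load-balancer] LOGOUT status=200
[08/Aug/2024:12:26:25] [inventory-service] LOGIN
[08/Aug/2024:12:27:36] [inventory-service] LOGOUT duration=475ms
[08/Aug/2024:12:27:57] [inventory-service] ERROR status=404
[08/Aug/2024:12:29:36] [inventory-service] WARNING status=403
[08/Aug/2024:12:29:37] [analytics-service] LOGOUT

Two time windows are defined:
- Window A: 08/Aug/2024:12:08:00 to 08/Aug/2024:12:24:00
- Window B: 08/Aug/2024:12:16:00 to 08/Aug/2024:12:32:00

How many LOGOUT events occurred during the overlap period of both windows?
1

To find overlap events:

1. Window A: 08/Aug/2024:12:08:00 to 08/Aug/2024:12:24:00
2. Window B: 08/Aug/2024:12:16:00 to 08/Aug/2024:12:32:00
3. Overlap period: 08/Aug/2024:12:16:00 to 08/Aug/2024:12:24:00
4. Count LOGOUT events in overlap: 1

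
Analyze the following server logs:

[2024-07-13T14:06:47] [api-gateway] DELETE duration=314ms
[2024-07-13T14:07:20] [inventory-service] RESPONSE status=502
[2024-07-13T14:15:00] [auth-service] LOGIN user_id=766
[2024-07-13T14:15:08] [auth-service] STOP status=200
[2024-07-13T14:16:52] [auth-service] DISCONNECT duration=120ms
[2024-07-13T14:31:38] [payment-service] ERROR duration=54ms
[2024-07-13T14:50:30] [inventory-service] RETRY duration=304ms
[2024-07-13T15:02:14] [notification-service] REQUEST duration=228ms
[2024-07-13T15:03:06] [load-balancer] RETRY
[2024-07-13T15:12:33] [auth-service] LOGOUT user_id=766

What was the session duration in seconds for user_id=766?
3453

To calculate session duration:

1. Find LOGIN event for user_id=766: 2024-07-13T14:15:00
2. Find LOGOUT event for user_id=766: 2024-07-13T15:12:33
3. Session duration: 2024-07-13T15:12:33 - 2024-07-13T14:15:00 = 3453 seconds (57 minutes)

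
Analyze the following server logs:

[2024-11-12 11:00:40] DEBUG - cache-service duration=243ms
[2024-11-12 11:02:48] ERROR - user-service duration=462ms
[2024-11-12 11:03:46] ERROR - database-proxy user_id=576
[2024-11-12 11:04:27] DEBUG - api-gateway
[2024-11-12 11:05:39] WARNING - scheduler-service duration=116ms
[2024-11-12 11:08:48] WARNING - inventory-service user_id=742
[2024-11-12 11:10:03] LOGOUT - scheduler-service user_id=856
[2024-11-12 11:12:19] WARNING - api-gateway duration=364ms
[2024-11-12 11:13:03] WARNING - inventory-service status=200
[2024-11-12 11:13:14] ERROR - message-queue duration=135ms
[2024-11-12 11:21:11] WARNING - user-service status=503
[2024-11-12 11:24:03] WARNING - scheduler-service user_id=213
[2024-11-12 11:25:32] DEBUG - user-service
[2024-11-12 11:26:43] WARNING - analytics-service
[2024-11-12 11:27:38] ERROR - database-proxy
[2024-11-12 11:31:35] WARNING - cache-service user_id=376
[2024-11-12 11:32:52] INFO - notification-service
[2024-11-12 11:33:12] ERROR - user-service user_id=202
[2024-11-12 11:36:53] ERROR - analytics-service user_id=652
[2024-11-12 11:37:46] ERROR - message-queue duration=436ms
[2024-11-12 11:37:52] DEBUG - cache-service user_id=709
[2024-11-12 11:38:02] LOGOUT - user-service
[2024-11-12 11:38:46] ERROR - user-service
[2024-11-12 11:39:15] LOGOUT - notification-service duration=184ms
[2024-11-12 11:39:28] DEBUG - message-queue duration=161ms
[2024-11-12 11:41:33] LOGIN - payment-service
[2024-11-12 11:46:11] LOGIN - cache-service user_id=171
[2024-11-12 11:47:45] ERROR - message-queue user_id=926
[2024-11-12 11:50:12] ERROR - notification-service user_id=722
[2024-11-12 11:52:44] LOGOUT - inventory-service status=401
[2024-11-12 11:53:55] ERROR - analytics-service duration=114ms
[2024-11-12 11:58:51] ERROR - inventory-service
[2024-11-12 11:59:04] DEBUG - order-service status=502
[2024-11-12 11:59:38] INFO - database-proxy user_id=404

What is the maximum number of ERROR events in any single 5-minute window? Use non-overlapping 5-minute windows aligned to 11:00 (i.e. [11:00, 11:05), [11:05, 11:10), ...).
3

To find the burst window:

1. Divide the log period into non-overlapping 5-minute windows starting at 11:00
2. Count ERROR events in each window
3. Find the window with maximum count
4. Maximum events in a window: 3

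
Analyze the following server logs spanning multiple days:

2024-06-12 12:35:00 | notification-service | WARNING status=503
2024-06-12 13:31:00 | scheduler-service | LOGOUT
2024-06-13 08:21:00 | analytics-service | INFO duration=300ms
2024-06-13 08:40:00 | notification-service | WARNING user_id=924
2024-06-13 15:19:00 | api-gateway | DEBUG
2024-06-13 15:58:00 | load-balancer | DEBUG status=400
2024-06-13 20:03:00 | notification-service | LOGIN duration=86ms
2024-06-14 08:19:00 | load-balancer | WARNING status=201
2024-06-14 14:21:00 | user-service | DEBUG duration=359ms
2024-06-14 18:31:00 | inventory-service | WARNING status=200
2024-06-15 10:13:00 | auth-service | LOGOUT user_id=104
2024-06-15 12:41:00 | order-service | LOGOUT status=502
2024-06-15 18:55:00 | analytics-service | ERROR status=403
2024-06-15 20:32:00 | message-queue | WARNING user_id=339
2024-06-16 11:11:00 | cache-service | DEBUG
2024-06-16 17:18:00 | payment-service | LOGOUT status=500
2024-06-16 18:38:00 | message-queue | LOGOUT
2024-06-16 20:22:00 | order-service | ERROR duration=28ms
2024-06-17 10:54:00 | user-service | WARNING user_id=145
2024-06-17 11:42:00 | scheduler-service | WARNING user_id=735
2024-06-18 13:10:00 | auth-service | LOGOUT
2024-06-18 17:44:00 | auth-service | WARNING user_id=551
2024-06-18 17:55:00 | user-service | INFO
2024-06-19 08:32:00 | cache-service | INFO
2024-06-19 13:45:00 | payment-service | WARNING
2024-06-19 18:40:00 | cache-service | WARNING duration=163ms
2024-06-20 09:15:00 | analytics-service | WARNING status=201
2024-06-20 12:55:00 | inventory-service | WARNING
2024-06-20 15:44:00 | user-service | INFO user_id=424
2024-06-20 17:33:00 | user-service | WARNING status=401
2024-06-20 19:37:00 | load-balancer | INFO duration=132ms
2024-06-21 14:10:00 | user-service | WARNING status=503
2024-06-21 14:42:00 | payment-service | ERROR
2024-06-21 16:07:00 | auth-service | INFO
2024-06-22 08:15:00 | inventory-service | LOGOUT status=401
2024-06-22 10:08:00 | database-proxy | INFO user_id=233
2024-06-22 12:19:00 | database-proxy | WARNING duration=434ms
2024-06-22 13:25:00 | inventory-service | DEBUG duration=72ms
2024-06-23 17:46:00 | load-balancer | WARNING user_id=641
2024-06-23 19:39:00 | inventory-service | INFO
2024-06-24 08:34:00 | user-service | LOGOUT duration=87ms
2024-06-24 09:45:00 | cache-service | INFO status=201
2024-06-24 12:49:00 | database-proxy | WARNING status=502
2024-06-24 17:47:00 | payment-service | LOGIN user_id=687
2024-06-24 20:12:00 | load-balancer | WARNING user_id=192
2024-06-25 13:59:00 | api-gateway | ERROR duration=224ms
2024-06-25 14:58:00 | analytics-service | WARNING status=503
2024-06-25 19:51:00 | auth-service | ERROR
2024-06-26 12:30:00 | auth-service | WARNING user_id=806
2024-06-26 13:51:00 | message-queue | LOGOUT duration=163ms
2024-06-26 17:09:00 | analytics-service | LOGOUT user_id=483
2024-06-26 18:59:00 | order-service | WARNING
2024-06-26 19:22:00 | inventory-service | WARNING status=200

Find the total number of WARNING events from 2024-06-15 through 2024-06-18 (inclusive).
4

To filter by date range:

1. Date range: 2024-06-15 through 2024-06-18, both dates inclusive
2. Filter for WARNING events whose date falls in this range
3. Count matching events: 4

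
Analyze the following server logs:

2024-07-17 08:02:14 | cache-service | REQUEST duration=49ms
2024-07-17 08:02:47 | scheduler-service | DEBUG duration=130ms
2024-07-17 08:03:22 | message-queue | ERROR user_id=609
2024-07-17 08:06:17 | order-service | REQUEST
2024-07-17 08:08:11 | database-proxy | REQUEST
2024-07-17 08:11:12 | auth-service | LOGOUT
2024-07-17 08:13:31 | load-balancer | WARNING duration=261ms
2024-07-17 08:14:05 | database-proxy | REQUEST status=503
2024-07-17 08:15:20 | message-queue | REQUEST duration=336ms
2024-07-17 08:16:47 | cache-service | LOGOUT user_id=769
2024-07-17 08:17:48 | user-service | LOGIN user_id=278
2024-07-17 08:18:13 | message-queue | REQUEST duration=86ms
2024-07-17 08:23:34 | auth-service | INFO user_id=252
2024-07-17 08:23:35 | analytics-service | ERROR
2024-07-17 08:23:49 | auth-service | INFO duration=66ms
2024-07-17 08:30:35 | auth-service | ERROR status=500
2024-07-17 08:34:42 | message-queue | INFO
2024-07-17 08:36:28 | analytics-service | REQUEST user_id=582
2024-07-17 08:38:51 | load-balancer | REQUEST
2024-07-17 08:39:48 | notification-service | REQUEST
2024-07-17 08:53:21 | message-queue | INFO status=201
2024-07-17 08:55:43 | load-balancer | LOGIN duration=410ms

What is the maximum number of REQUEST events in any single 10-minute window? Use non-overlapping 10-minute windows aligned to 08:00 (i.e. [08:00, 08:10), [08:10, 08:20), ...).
3

To find the burst window:

1. Divide the log period into non-overlapping 10-minute windows starting at 08:00
2. Count REQUEST events in each window
3. Find the window with maximum count
4. Maximum events in a window: 3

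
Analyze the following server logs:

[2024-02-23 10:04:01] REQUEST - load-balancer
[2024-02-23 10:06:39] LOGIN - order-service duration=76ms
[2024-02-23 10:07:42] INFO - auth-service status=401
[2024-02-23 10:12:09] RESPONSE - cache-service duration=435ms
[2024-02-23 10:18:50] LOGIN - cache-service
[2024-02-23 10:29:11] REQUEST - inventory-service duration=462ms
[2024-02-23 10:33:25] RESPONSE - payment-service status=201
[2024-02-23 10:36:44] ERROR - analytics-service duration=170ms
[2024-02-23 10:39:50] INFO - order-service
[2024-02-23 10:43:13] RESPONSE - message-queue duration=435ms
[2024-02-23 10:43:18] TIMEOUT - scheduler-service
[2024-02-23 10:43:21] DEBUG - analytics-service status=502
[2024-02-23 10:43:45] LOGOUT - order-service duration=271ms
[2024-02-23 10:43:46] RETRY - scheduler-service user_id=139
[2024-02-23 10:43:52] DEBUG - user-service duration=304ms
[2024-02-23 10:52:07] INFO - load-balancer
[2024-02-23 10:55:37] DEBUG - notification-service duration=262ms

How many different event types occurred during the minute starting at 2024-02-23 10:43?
5

To count unique event types:

1. Filter events in the minute starting at 2024-02-23 10:43
2. Extract event types from matching entries
3. Count unique types: 5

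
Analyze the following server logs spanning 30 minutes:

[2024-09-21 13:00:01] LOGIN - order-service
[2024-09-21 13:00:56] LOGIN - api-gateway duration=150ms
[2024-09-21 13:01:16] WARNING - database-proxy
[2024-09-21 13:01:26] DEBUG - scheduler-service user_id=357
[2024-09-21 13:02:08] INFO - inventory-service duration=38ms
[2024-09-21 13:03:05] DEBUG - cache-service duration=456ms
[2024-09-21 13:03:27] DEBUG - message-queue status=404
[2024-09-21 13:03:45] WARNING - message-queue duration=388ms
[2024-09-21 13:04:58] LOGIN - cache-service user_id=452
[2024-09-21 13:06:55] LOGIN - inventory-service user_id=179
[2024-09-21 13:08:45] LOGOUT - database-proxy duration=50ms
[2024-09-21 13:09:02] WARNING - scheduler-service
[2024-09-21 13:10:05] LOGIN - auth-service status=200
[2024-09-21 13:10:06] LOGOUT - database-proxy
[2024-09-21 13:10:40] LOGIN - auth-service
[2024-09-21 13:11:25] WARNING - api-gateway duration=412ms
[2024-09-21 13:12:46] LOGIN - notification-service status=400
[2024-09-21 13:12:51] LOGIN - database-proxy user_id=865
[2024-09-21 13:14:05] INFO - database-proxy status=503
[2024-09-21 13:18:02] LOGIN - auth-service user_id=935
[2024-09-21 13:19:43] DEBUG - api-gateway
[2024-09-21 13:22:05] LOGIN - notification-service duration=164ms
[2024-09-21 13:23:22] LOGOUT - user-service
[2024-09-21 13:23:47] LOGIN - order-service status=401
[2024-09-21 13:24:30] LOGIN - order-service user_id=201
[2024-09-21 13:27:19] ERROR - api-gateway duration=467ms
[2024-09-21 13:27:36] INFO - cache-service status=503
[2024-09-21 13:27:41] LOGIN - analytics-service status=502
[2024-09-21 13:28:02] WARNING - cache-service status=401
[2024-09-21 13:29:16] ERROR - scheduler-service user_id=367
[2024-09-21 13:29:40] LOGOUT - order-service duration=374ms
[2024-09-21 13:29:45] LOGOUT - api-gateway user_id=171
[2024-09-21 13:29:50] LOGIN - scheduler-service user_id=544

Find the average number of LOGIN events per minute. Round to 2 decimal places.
0.47

To calculate the rate:

1. Count total LOGIN events: 14
2. Total time period: 30 minutes
3. Rate = 14 / 30 = 0.47 events per minute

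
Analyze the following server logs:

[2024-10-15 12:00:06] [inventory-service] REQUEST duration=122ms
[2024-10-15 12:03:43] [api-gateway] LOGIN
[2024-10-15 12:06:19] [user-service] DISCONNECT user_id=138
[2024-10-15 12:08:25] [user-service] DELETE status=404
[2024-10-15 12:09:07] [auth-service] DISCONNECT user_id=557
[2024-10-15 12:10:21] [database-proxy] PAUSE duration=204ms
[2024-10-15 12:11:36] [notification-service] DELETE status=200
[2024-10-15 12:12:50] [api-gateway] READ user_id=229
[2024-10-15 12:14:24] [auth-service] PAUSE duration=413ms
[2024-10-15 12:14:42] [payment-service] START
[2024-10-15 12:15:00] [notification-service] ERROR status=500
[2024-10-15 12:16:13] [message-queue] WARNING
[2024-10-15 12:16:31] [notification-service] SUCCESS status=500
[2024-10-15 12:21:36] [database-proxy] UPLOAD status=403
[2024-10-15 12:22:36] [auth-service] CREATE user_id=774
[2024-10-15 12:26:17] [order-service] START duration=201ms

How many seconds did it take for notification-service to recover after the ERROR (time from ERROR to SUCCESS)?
91

To calculate recovery time:

1. Find ERROR event for notification-service: 2024-10-15 12:15:00
2. Find next SUCCESS event for notification-service: 2024-10-15 12:16:31
3. Recovery time: 2024-10-15 12:16:31 - 2024-10-15 12:15:00 = 91 seconds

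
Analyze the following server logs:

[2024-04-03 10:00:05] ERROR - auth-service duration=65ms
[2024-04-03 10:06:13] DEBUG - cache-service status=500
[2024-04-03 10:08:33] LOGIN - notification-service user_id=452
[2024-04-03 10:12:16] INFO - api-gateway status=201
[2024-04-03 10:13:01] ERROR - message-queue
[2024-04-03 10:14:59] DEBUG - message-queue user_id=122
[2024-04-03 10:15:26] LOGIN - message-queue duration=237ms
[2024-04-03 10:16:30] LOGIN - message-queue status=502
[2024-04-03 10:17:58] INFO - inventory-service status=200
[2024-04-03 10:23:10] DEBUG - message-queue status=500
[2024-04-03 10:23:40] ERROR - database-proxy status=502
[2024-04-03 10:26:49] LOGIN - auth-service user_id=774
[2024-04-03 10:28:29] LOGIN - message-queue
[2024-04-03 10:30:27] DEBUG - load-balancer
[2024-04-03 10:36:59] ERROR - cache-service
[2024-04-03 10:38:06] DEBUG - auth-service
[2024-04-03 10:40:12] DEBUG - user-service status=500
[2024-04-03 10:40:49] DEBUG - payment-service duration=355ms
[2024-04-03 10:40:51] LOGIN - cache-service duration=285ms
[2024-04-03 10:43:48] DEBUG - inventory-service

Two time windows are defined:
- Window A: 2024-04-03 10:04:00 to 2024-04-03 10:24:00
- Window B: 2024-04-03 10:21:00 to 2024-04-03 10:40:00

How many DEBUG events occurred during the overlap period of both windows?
1

To find overlap events:

1. Window A: 2024-04-03 10:04:00 to 2024-04-03 10:24:00
2. Window B: 2024-04-03 10:21:00 to 2024-04-03 10:40:00
3. Overlap period: 2024-04-03 10:21:00 to 2024-04-03 10:24:00
4. Count DEBUG events in overlap: 1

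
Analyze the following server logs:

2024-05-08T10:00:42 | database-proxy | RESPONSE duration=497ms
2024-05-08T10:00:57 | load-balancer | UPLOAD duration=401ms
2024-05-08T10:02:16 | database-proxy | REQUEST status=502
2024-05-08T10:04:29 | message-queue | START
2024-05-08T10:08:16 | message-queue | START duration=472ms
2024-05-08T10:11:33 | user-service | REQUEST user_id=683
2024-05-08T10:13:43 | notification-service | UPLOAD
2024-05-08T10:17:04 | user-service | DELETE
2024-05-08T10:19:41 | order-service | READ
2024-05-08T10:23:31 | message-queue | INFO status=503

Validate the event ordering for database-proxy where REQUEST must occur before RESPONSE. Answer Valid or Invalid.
Invalid

To validate ordering:

1. Required order: REQUEST → RESPONSE
2. Rule: REQUEST must occur before RESPONSE
3. Check actual order of events for database-proxy
4. Result: Invalid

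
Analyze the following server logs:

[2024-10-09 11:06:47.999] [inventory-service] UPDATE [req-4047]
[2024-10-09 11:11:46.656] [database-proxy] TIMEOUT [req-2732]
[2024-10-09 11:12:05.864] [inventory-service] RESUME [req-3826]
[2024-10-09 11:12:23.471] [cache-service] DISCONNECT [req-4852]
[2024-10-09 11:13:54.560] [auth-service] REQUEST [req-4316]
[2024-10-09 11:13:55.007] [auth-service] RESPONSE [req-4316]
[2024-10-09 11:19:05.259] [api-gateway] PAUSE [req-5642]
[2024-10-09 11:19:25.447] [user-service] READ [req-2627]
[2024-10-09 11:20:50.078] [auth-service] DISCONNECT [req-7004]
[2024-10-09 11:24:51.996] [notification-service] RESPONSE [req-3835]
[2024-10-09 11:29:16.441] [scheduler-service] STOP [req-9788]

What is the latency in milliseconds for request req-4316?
447

To calculate latency:

1. Find REQUEST with id req-4316: 2024-10-09 11:13:54.560
2. Find RESPONSE with id req-4316: 2024-10-09 11:13:55.007
3. Latency: 2024-10-09 11:13:55.007 - 2024-10-09 11:13:54.560 = 447ms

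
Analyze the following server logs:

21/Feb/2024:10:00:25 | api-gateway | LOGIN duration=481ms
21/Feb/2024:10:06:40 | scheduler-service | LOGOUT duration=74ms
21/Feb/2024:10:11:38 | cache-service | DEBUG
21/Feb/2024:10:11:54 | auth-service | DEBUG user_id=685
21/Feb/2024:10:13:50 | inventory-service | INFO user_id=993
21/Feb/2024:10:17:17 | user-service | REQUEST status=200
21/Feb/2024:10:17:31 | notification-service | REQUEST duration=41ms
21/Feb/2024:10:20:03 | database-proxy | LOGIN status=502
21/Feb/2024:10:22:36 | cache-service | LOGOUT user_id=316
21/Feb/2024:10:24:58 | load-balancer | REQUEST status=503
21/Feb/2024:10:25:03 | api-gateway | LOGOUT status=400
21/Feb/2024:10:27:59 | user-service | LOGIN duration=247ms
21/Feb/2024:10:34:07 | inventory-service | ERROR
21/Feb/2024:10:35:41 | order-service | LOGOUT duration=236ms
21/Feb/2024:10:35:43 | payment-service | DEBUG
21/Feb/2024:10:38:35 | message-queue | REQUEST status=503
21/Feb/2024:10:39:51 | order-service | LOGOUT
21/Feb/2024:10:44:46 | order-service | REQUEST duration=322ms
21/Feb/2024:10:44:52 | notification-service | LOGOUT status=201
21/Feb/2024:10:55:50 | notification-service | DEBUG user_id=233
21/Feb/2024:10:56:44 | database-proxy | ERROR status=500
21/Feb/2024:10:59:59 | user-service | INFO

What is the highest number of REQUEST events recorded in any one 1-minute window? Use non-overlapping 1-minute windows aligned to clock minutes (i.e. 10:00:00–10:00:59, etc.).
2

To find the burst window:

1. Divide the log period into non-overlapping 1-minute windows starting at 10:00
2. Count REQUEST events in each window
3. Find the window with maximum count
4. Maximum events in a window: 2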